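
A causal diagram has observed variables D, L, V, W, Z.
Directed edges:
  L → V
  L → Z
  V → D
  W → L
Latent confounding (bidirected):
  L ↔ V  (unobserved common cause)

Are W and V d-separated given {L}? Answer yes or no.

No — W and V are d-connected given {L}.

Bayes-Ball from W | {L} reaches {D,V}.
V ∈ reach(W|{L}) ⇒ W ⊥̸ V | {L}.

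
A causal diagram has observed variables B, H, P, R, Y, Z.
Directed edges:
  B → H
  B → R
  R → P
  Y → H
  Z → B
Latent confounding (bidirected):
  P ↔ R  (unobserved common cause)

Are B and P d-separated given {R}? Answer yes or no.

No — B and P are d-connected given {R}.

Bayes-Ball from B | {R} reaches {H,P,Z}.
P ∈ reach(B|{R}) ⇒ B ⊥̸ P | {R}.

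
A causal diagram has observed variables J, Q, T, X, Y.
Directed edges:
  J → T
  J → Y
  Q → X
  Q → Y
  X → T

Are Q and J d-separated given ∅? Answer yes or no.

Yes — Q ⊥ J | ∅.

Bayes-Ball from Q | ∅ reaches {T,X,Y}.
J ∉ reach(Q|∅) ⇒ Q ⊥ J | ∅.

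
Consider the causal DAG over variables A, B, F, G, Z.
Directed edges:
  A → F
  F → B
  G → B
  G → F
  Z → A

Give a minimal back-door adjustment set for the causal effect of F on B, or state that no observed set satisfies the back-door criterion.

desc(F)\{F}={B}; candidates ⊆ {A,G,Z}.
size 0: {}; under {} F still reaches {A,B,G,Z} ∋ B.
{G}: F⊥B given {G} in G with F→· removed — back-door holds.

F→B: minimal back-door set {G}.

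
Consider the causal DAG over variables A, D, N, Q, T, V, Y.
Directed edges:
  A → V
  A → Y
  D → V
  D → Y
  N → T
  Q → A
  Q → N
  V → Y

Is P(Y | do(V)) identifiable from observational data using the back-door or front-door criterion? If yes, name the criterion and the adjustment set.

P(Y|do(V)): backdoor, adjust for {A, D}.

desc(V)\{V}={Y}; candidates ⊆ {A,D,N,Q,T}.
size 0: {}; under {} V still reaches {A,D,N,Q,T,Y} ∋ Y.
size 1: {A}, {D}, {N} …(+2); under {A} V still reaches {D,Y} ∋ Y.
{A,D}: V⊥Y given {A,D} in G with V→· removed — back-door holds.
P(Y|do(V)) = Σ_{A,D} P(Y|V,A,D)·P(A,D).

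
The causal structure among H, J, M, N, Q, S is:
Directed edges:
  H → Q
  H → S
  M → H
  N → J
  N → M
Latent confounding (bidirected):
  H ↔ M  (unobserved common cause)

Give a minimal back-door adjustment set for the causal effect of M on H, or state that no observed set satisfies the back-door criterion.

M→H: no observed back-door set.

desc(M)\{M}={H,Q,S}; candidates ⊆ {J,N}.
M↔H: latent back-door arc(s) into M.
size 0: {}; under {} M still reaches {H,J,N,Q,S} ∋ H.
size 1: {J}, {N}; under {J} M still reaches {H,N,Q,S} ∋ H.
size 2: {J,N}; under {J,N} M still reaches {H,Q,S} ∋ H.
M↔H cannot be blocked by any observed set — no back-door set.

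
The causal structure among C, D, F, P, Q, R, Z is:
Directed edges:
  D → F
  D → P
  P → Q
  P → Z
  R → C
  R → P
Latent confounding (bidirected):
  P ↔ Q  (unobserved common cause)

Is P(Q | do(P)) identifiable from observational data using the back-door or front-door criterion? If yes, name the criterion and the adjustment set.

desc(P)\{P}={Q,Z}; candidates ⊆ {C,D,F,R}.
P↔Q: latent back-door arc(s) into P.
size 0: {}; under {} P still reaches {C,D,F,Q,R} ∋ Q.
size 1: {C}, {D}, {F} …(+1); under {C} P still reaches {D,F,Q,R} ∋ Q.
size 2: {C,D}, {C,F}, {C,R} …(+3); under {C,D} P still reaches {Q,R} ∋ Q.
P↔Q cannot be blocked by any observed set — no back-door set.
No mediator lies on a directed P→…→Q path.
Neither criterion identifies P(Q|do(P)) in this graph.

P(Q|do(P)): not identifiable (no BD/FD set).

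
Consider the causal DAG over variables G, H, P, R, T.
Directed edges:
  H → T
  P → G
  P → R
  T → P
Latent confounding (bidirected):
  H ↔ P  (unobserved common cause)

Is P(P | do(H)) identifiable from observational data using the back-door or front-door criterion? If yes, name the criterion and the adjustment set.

desc(H)\{H}={G,P,R,T}; candidates ⊆ {—}.
H↔P: latent back-door arc(s) into H.
size 0: {}; under {} H still reaches {G,P,R} ∋ P.
H↔P cannot be blocked by any observed set — no back-door set.
{T}: (i) intercepts every directed H→P path; (ii) no back-door H→{T}; (iii) {H} blocks every back-door {T}→P. Front-door holds.
P(P|do(H)) = Σ_{T} P(T|H) Σ_{H'} P(P|T,H')P(H').

P(P|do(H)): frontdoor, adjust for {T}.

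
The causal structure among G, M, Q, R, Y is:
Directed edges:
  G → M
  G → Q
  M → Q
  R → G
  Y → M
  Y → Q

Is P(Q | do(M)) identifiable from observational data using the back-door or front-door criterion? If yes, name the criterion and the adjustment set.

P(Q|do(M)): backdoor, adjust for {G, Y}.

desc(M)\{M}={Q}; candidates ⊆ {G,R,Y}.
size 0: {}; under {} M still reaches {G,Q,R,Y} ∋ Q.
size 1: {G}, {R}, {Y}; under {G} M still reaches {Q,Y} ∋ Q.
{G,Y}: M⊥Q given {G,Y} in G with M→· removed — back-door holds.
P(Q|do(M)) = Σ_{G,Y} P(Q|M,G,Y)·P(G,Y).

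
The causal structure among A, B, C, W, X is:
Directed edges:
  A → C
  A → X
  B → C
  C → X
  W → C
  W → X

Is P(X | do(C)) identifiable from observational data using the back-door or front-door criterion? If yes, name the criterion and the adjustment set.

P(X|do(C)): backdoor, adjust for {A, W}.

desc(C)\{C}={X}; candidates ⊆ {A,B,W}.
size 0: {}; under {} C still reaches {A,B,W,X} ∋ X.
size 1: {A}, {B}, {W}; under {A} C still reaches {B,W,X} ∋ X.
{A,W}: C⊥X given {A,W} in G with C→· removed — back-door holds.
P(X|do(C)) = Σ_{A,W} P(X|C,A,W)·P(A,W).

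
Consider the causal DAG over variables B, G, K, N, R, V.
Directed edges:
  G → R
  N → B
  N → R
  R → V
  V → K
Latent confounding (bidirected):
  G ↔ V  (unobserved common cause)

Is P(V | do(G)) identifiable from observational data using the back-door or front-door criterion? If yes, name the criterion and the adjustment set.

desc(G)\{G}={K,R,V}; candidates ⊆ {B,N}.
G↔V: latent back-door arc(s) into G.
size 0: {}; under {} G still reaches {K,V} ∋ V.
size 1: {B}, {N}; under {B} G still reaches {K,V} ∋ V.
size 2: {B,N}; under {B,N} G still reaches {K,V} ∋ V.
G↔V cannot be blocked by any observed set — no back-door set.
{R}: (i) intercepts every directed G→V path; (ii) no back-door G→{R}; (iii) {G} blocks every back-door {R}→V. Front-door holds.
P(V|do(G)) = Σ_{R} P(R|G) Σ_{G'} P(V|R,G')P(G').

P(V|do(G)): frontdoor, adjust for {R}.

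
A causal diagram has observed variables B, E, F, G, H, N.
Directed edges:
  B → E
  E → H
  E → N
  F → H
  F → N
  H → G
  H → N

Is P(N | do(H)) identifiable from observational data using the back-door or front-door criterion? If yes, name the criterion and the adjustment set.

desc(H)\{H}={G,N}; candidates ⊆ {B,E,F}.
size 0: {}; under {} H still reaches {B,E,F,N} ∋ N.
size 1: {B}, {E}, {F}; under {B} H still reaches {E,F,N} ∋ N.
{E,F}: H⊥N given {E,F} in G with H→· removed — back-door holds.
P(N|do(H)) = Σ_{E,F} P(N|H,E,F)·P(E,F).

P(N|do(H)): backdoor, adjust for {E, F}.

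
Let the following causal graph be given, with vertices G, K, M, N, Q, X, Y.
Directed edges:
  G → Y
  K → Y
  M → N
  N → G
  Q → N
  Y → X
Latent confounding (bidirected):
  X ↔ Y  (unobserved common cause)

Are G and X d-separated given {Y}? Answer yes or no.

No — G and X are d-connected given {Y}.

Bayes-Ball from G | {Y} reaches {K,M,N,Q,X}.
X ∈ reach(G|{Y}) ⇒ G ⊥̸ X | {Y}.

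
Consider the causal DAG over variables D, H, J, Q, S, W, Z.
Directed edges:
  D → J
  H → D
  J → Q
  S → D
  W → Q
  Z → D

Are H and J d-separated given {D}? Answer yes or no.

Yes — H ⊥ J | {D}.

Bayes-Ball from H | {D} reaches {S,Z}.
J ∉ reach(H|{D}) ⇒ H ⊥ J | {D}.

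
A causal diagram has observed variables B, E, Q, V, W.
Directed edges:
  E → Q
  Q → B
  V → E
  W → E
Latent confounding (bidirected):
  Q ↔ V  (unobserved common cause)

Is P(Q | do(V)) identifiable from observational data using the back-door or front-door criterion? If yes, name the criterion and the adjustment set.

P(Q|do(V)): frontdoor, adjust for {E}.

desc(V)\{V}={B,E,Q}; candidates ⊆ {W}.
V↔Q: latent back-door arc(s) into V.
size 0: {}; under {} V still reaches {B,Q} ∋ Q.
size 1: {W}; under {W} V still reaches {B,Q} ∋ Q.
V↔Q cannot be blocked by any observed set — no back-door set.
{E}: (i) intercepts every directed V→Q path; (ii) no back-door V→{E}; (iii) {V} blocks every back-door {E}→Q. Front-door holds.
P(Q|do(V)) = Σ_{E} P(E|V) Σ_{V'} P(Q|E,V')P(V').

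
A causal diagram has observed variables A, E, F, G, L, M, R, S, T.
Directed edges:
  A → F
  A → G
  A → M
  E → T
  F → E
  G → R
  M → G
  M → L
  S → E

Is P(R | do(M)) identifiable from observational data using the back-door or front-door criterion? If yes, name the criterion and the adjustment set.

P(R|do(M)): backdoor, adjust for {A}.

desc(M)\{M}={G,L,R}; candidates ⊆ {A,E,F,S,T}.
size 0: {}; under {} M still reaches {A,E,F,G,R,T} ∋ R.
{A}: M⊥R given {A} in G with M→· removed — back-door holds.
P(R|do(M)) = Σ_{A} P(R|M,A)·P(A).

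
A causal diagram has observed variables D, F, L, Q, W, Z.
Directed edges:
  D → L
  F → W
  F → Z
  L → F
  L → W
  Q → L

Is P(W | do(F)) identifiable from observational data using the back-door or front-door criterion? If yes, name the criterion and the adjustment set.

P(W|do(F)): backdoor, adjust for {L}.

desc(F)\{F}={W,Z}; candidates ⊆ {D,L,Q}.
size 0: {}; under {} F still reaches {D,L,Q,W} ∋ W.
{L}: F⊥W given {L} in G with F→· removed — back-door holds.
P(W|do(F)) = Σ_{L} P(W|F,L)·P(L).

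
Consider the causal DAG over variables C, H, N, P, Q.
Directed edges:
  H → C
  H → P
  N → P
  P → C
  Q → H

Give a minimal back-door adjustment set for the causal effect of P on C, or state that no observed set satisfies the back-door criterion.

desc(P)\{P}={C}; candidates ⊆ {H,N,Q}.
size 0: {}; under {} P still reaches {C,H,N,Q} ∋ C.
{H}: P⊥C given {H} in G with P→· removed — back-door holds.

P→C: minimal back-door set {H}.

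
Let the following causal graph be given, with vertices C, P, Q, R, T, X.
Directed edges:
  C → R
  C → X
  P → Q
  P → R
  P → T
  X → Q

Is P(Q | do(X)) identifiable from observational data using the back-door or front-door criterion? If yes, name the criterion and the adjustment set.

desc(X)\{X}={Q}; candidates ⊆ {C,P,R,T}.
∅: X⊥Q given ∅ in G with X→· removed — back-door holds.
P(Q|do(X)) = P(Q|X) — no adjustment needed.

P(Q|do(X)): backdoor, adjust for ∅.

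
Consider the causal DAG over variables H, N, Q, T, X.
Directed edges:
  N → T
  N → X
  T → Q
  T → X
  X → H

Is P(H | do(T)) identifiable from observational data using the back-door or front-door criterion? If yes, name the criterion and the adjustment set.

P(H|do(T)): backdoor, adjust for {N}.

desc(T)\{T}={H,Q,X}; candidates ⊆ {N}.
size 0: {}; under {} T still reaches {H,N,X} ∋ H.
{N}: T⊥H given {N} in G with T→· removed — back-door holds.
P(H|do(T)) = Σ_{N} P(H|T,N)·P(N).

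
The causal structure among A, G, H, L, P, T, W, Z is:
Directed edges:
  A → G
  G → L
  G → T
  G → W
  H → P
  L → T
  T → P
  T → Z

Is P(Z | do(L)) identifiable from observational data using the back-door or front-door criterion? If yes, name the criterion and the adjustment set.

P(Z|do(L)): backdoor, adjust for {G}.

desc(L)\{L}={P,T,Z}; candidates ⊆ {A,G,H,W}.
size 0: {}; under {} L still reaches {A,G,P,T,W,Z} ∋ Z.
{G}: L⊥Z given {G} in G with L→· removed — back-door holds.
P(Z|do(L)) = Σ_{G} P(Z|L,G)·P(G).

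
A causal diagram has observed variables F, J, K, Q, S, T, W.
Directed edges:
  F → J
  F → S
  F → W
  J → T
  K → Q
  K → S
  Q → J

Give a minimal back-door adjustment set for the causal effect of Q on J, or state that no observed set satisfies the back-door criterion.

Q→J: minimal back-door set ∅.

desc(Q)\{Q}={J,T}; candidates ⊆ {F,K,S,W}.
∅: Q⊥J given ∅ in G with Q→· removed — back-door holds.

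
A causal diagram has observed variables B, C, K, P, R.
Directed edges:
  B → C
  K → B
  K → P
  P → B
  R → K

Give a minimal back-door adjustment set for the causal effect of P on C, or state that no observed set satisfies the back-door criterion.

desc(P)\{P}={B,C}; candidates ⊆ {K,R}.
size 0: {}; under {} P still reaches {B,C,K,R} ∋ C.
{K}: P⊥C given {K} in G with P→· removed — back-door holds.

P→C: minimal back-door set {K}.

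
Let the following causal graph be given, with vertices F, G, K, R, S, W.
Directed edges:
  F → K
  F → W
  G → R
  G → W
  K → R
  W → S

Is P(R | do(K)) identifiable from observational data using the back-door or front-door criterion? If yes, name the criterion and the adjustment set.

P(R|do(K)): backdoor, adjust for ∅.

desc(K)\{K}={R}; candidates ⊆ {F,G,S,W}.
∅: K⊥R given ∅ in G with K→· removed — back-door holds.
P(R|do(K)) = P(R|K) — no adjustment needed.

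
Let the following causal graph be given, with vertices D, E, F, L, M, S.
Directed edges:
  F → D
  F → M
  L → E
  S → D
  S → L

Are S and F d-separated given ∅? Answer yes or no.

Yes — S ⊥ F | ∅.

Bayes-Ball from S | ∅ reaches {D,E,L}.
F ∉ reach(S|∅) ⇒ S ⊥ F | ∅.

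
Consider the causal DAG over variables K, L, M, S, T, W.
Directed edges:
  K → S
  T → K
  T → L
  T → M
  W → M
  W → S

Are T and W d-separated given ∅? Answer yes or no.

Bayes-Ball from T | ∅ reaches {K,L,M,S}.
W ∉ reach(T|∅) ⇒ T ⊥ W | ∅.

Yes — T ⊥ W | ∅.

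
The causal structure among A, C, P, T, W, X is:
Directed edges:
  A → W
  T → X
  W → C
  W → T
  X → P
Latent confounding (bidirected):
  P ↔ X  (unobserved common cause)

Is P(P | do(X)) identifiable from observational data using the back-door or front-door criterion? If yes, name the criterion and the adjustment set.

desc(X)\{X}={P}; candidates ⊆ {A,C,T,W}.
X↔P: latent back-door arc(s) into X.
size 0: {}; under {} X still reaches {A,C,P,T,W} ∋ P.
size 1: {A}, {C}, {T} …(+1); under {A} X still reaches {C,P,T,W} ∋ P.
size 2: {A,C}, {A,T}, {A,W} …(+3); under {A,C} X still reaches {P,T,W} ∋ P.
X↔P cannot be blocked by any observed set — no back-door set.
No mediator lies on a directed X→…→P path.
Neither criterion identifies P(P|do(X)) in this graph.

P(P|do(X)): not identifiable (no BD/FD set).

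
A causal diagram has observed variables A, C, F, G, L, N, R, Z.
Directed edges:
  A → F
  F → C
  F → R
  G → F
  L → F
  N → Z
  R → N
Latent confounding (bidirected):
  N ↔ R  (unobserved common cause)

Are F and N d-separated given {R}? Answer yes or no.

Bayes-Ball from F | {R} reaches {A,C,G,L,N,Z}.
N ∈ reach(F|{R}) ⇒ F ⊥̸ N | {R}.

No — F and N are d-connected given {R}.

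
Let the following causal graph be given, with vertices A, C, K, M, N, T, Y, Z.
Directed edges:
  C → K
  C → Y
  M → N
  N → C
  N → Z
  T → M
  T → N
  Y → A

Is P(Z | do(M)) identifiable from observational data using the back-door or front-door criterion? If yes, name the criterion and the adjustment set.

desc(M)\{M}={A,C,K,N,Y,Z}; candidates ⊆ {T}.
size 0: {}; under {} M still reaches {A,C,K,N,T,Y,Z} ∋ Z.
{T}: M⊥Z given {T} in G with M→· removed — back-door holds.
P(Z|do(M)) = Σ_{T} P(Z|M,T)·P(T).

P(Z|do(M)): backdoor, adjust for {T}.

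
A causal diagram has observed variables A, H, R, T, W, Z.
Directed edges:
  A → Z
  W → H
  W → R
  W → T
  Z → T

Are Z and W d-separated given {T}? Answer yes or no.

Bayes-Ball from Z | {T} reaches {A,H,R,W}.
W ∈ reach(Z|{T}) ⇒ Z ⊥̸ W | {T}.

No — Z and W are d-connected given {T}.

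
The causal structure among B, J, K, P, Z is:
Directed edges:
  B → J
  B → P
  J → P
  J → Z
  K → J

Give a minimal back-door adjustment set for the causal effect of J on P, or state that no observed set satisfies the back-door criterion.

desc(J)\{J}={P,Z}; candidates ⊆ {B,K}.
size 0: {}; under {} J still reaches {B,K,P} ∋ P.
{B}: J⊥P given {B} in G with J→· removed — back-door holds.

J→P: minimal back-door set {B}.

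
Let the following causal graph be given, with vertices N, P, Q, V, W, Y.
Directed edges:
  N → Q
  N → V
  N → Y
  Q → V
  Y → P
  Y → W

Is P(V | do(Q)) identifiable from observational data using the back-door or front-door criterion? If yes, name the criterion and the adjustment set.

desc(Q)\{Q}={V}; candidates ⊆ {N,P,W,Y}.
size 0: {}; under {} Q still reaches {N,P,V,W,Y} ∋ V.
{N}: Q⊥V given {N} in G with Q→· removed — back-door holds.
P(V|do(Q)) = Σ_{N} P(V|Q,N)·P(N).

P(V|do(Q)): backdoor, adjust for {N}.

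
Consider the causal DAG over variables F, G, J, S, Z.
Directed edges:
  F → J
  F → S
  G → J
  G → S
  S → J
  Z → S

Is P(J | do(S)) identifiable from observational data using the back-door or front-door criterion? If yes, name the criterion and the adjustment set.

desc(S)\{S}={J}; candidates ⊆ {F,G,Z}.
size 0: {}; under {} S still reaches {F,G,J,Z} ∋ J.
size 1: {F}, {G}, {Z}; under {F} S still reaches {G,J,Z} ∋ J.
{F,G}: S⊥J given {F,G} in G with S→· removed — back-door holds.
P(J|do(S)) = Σ_{F,G} P(J|S,F,G)·P(F,G).

P(J|do(S)): backdoor, adjust for {F, G}.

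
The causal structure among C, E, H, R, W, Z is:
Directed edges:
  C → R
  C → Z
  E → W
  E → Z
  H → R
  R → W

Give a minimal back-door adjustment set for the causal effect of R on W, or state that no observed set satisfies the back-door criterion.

R→W: minimal back-door set ∅.

desc(R)\{R}={W}; candidates ⊆ {C,E,H,Z}.
∅: R⊥W given ∅ in G with R→· removed — back-door holds.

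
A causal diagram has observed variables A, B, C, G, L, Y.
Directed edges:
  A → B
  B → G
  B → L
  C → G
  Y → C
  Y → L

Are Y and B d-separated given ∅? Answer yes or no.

Yes — Y ⊥ B | ∅.

Bayes-Ball from Y | ∅ reaches {C,G,L}.
B ∉ reach(Y|∅) ⇒ Y ⊥ B | ∅.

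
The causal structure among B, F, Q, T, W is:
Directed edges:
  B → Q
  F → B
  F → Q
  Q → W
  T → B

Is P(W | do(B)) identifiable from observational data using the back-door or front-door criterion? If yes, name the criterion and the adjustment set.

desc(B)\{B}={Q,W}; candidates ⊆ {F,T}.
size 0: {}; under {} B still reaches {F,Q,T,W} ∋ W.
{F}: B⊥W given {F} in G with B→· removed — back-door holds.
P(W|do(B)) = Σ_{F} P(W|B,F)·P(F).

P(W|do(B)): backdoor, adjust for {F}.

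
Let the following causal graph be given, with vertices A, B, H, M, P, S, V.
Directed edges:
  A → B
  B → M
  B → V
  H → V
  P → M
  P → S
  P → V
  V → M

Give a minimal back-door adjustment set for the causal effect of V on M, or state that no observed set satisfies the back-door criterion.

V→M: minimal back-door set {B, P}.

desc(V)\{V}={M}; candidates ⊆ {A,B,H,P,S}.
size 0: {}; under {} V still reaches {A,B,H,M,P,S} ∋ M.
size 1: {A}, {B}, {H} …(+2); under {A} V still reaches {B,H,M,P,S} ∋ M.
{B,P}: V⊥M given {B,P} in G with V→· removed — back-door holds.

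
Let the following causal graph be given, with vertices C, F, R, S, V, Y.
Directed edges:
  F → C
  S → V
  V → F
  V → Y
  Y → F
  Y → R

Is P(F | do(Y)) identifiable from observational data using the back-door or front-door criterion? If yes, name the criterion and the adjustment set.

desc(Y)\{Y}={C,F,R}; candidates ⊆ {S,V}.
size 0: {}; under {} Y still reaches {C,F,S,V} ∋ F.
{V}: Y⊥F given {V} in G with Y→· removed — back-door holds.
P(F|do(Y)) = Σ_{V} P(F|Y,V)·P(V).

P(F|do(Y)): backdoor, adjust for {V}.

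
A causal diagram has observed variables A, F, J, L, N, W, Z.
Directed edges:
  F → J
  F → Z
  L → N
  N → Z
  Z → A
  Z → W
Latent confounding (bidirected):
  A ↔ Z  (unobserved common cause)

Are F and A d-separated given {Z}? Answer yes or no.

Bayes-Ball from F | {Z} reaches {A,J,L,N}.
A ∈ reach(F|{Z}) ⇒ F ⊥̸ A | {Z}.

No — F and A are d-connected given {Z}.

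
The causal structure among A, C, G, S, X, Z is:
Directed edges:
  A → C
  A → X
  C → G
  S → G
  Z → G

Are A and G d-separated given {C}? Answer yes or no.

Yes — A ⊥ G | {C}.

Bayes-Ball from A | {C} reaches {X}.
G ∉ reach(A|{C}) ⇒ A ⊥ G | {C}.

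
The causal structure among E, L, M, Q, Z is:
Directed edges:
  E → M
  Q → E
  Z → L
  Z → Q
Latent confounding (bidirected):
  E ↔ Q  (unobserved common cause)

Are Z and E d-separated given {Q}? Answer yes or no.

Bayes-Ball from Z | {Q} reaches {E,L,M}.
E ∈ reach(Z|{Q}) ⇒ Z ⊥̸ E | {Q}.

No — Z and E are d-connected given {Q}.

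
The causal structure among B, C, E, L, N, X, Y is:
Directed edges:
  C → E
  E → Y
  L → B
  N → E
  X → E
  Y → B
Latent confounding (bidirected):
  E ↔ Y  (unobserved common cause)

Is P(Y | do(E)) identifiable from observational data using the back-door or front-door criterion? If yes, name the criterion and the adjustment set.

desc(E)\{E}={B,Y}; candidates ⊆ {C,L,N,X}.
E↔Y: latent back-door arc(s) into E.
size 0: {}; under {} E still reaches {B,C,N,X,Y} ∋ Y.
size 1: {C}, {L}, {N} …(+1); under {C} E still reaches {B,N,X,Y} ∋ Y.
size 2: {C,L}, {C,N}, {C,X} …(+3); under {C,L} E still reaches {B,N,X,Y} ∋ Y.
E↔Y cannot be blocked by any observed set — no back-door set.
No mediator lies on a directed E→…→Y path.
Neither criterion identifies P(Y|do(E)) in this graph.

P(Y|do(E)): not identifiable (no BD/FD set).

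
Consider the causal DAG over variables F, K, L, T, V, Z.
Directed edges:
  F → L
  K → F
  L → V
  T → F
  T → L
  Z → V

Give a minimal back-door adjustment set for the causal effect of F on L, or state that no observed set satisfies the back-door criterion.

desc(F)\{F}={L,V}; candidates ⊆ {K,T,Z}.
size 0: {}; under {} F still reaches {K,L,T,V} ∋ L.
{T}: F⊥L given {T} in G with F→· removed — back-door holds.

F→L: minimal back-door set {T}.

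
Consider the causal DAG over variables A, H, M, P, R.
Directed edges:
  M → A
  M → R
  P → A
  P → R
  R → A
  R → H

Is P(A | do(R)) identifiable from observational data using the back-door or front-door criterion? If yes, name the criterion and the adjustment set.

desc(R)\{R}={A,H}; candidates ⊆ {M,P}.
size 0: {}; under {} R still reaches {A,M,P} ∋ A.
size 1: {M}, {P}; under {M} R still reaches {A,P} ∋ A.
{M,P}: R⊥A given {M,P} in G with R→· removed — back-door holds.
P(A|do(R)) = Σ_{M,P} P(A|R,M,P)·P(M,P).

P(A|do(R)): backdoor, adjust for {M, P}.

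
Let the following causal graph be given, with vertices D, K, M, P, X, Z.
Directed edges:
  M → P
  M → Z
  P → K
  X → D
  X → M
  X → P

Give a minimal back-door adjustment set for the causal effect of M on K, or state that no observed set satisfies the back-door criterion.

desc(M)\{M}={K,P,Z}; candidates ⊆ {D,X}.
size 0: {}; under {} M still reaches {D,K,P,X} ∋ K.
{X}: M⊥K given {X} in G with M→· removed — back-door holds.

M→K: minimal back-door set {X}.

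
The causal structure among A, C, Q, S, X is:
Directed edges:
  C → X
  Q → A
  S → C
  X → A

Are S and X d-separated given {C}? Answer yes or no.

Bayes-Ball from S | {C} reaches ∅.
X ∉ reach(S|{C}) ⇒ S ⊥ X | {C}.

Yes — S ⊥ X | {C}.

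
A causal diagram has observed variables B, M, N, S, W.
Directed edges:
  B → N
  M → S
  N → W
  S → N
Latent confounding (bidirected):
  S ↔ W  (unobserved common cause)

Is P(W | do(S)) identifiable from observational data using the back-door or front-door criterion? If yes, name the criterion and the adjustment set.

desc(S)\{S}={N,W}; candidates ⊆ {B,M}.
S↔W: latent back-door arc(s) into S.
size 0: {}; under {} S still reaches {M,W} ∋ W.
size 1: {B}, {M}; under {B} S still reaches {M,W} ∋ W.
size 2: {B,M}; under {B,M} S still reaches {W} ∋ W.
S↔W cannot be blocked by any observed set — no back-door set.
{N}: (i) intercepts every directed S→W path; (ii) no back-door S→{N}; (iii) {S} blocks every back-door {N}→W. Front-door holds.
P(W|do(S)) = Σ_{N} P(N|S) Σ_{S'} P(W|N,S')P(S').

P(W|do(S)): frontdoor, adjust for {N}.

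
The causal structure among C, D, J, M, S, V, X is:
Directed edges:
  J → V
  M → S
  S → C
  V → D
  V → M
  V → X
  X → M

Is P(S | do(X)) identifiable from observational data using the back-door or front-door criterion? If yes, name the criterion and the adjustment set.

desc(X)\{X}={C,M,S}; candidates ⊆ {D,J,V}.
size 0: {}; under {} X still reaches {C,D,J,M,S,V} ∋ S.
{V}: X⊥S given {V} in G with X→· removed — back-door holds.
P(S|do(X)) = Σ_{V} P(S|X,V)·P(V).

P(S|do(X)): backdoor, adjust for {V}.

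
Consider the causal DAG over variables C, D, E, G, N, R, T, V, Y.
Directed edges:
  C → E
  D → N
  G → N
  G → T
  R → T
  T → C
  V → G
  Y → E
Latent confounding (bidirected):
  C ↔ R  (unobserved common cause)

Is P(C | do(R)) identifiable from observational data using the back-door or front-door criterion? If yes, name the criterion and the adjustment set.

desc(R)\{R}={C,E,T}; candidates ⊆ {D,G,N,V,Y}.
R↔C: latent back-door arc(s) into R.
size 0: {}; under {} R still reaches {C,E} ∋ C.
size 1: {D}, {G}, {N} …(+2); under {D} R still reaches {C,E} ∋ C.
size 2: {D,G}, {D,N}, {D,V} …(+7); under {D,G} R still reaches {C,E} ∋ C.
R↔C cannot be blocked by any observed set — no back-door set.
{T}: (i) intercepts every directed R→C path; (ii) no back-door R→{T}; (iii) {R} blocks every back-door {T}→C. Front-door holds.
P(C|do(R)) = Σ_{T} P(T|R) Σ_{R'} P(C|T,R')P(R').

P(C|do(R)): frontdoor, adjust for {T}.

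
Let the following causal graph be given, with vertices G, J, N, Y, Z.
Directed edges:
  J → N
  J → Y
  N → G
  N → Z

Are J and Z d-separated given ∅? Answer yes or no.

Bayes-Ball from J | ∅ reaches {G,N,Y,Z}.
Z ∈ reach(J|∅) ⇒ J ⊥̸ Z | ∅.

No — J and Z are d-connected given ∅.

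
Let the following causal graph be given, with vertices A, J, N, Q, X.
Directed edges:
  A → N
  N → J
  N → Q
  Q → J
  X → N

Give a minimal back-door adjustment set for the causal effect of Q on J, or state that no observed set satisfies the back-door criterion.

desc(Q)\{Q}={J}; candidates ⊆ {A,N,X}.
size 0: {}; under {} Q still reaches {A,J,N,X} ∋ J.
{N}: Q⊥J given {N} in G with Q→· removed — back-door holds.

Q→J: minimal back-door set {N}.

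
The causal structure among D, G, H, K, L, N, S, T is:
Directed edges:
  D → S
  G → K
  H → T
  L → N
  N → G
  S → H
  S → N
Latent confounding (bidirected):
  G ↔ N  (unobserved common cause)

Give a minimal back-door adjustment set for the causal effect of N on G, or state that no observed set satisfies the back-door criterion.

desc(N)\{N}={G,K}; candidates ⊆ {D,H,L,S,T}.
N↔G: latent back-door arc(s) into N.
size 0: {}; under {} N still reaches {D,G,H,K,L,S,T} ∋ G.
size 1: {D}, {H}, {L} …(+2); under {D} N still reaches {G,H,K,L,S,T} ∋ G.
size 2: {D,H}, {D,L}, {D,S} …(+7); under {D,H} N still reaches {G,K,L,S} ∋ G.
N↔G cannot be blocked by any observed set — no back-door set.

N→G: no observed back-door set.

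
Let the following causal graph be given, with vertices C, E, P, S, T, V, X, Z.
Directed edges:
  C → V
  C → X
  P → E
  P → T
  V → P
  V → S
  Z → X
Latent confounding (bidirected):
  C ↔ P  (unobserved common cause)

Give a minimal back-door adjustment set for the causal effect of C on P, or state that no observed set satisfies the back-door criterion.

desc(C)\{C}={E,P,S,T,V,X}; candidates ⊆ {Z}.
C↔P: latent back-door arc(s) into C.
size 0: {}; under {} C still reaches {E,P,T} ∋ P.
size 1: {Z}; under {Z} C still reaches {E,P,T} ∋ P.
C↔P cannot be blocked by any observed set — no back-door set.

C→P: no observed back-door set.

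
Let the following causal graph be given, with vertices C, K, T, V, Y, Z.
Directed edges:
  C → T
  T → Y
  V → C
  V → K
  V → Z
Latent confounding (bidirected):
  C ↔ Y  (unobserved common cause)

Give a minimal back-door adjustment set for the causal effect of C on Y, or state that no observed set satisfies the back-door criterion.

C→Y: no observed back-door set.

desc(C)\{C}={T,Y}; candidates ⊆ {K,V,Z}.
C↔Y: latent back-door arc(s) into C.
size 0: {}; under {} C still reaches {K,V,Y,Z} ∋ Y.
size 1: {K}, {V}, {Z}; under {K} C still reaches {V,Y,Z} ∋ Y.
size 2: {K,V}, {K,Z}, {V,Z}; under {K,V} C still reaches {Y} ∋ Y.
C↔Y cannot be blocked by any observed set — no back-door set.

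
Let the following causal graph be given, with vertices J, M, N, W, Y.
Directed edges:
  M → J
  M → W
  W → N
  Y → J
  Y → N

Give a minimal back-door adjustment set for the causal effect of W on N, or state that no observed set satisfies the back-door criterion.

W→N: minimal back-door set ∅.

desc(W)\{W}={N}; candidates ⊆ {J,M,Y}.
∅: W⊥N given ∅ in G with W→· removed — back-door holds.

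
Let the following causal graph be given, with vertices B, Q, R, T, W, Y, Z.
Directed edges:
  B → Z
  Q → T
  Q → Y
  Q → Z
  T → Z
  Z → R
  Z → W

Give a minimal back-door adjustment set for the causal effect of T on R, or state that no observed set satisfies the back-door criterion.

T→R: minimal back-door set {Q}.

desc(T)\{T}={R,W,Z}; candidates ⊆ {B,Q,Y}.
size 0: {}; under {} T still reaches {Q,R,W,Y,Z} ∋ R.
{Q}: T⊥R given {Q} in G with T→· removed — back-door holds.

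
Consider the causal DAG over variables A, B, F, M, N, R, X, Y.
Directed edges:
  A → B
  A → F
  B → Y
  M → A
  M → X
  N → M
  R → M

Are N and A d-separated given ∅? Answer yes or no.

No — N and A are d-connected given ∅.

Bayes-Ball from N | ∅ reaches {A,B,F,M,X,Y}.
A ∈ reach(N|∅) ⇒ N ⊥̸ A | ∅.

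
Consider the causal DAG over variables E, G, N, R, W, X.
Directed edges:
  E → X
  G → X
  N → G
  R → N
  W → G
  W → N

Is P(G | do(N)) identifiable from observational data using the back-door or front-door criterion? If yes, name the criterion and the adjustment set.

P(G|do(N)): backdoor, adjust for {W}.

desc(N)\{N}={G,X}; candidates ⊆ {E,R,W}.
size 0: {}; under {} N still reaches {G,R,W,X} ∋ G.
{W}: N⊥G given {W} in G with N→· removed — back-door holds.
P(G|do(N)) = Σ_{W} P(G|N,W)·P(W).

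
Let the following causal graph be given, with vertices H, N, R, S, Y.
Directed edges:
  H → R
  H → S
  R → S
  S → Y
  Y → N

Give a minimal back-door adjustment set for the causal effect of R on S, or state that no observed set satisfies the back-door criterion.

desc(R)\{R}={N,S,Y}; candidates ⊆ {H}.
size 0: {}; under {} R still reaches {H,N,S,Y} ∋ S.
{H}: R⊥S given {H} in G with R→· removed — back-door holds.

R→S: minimal back-door set {H}.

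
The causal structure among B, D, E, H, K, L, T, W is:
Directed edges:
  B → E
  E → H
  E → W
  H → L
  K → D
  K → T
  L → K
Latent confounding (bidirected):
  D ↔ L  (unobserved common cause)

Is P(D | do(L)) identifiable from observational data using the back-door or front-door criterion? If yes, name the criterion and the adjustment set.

desc(L)\{L}={D,K,T}; candidates ⊆ {B,E,H,W}.
L↔D: latent back-door arc(s) into L.
size 0: {}; under {} L still reaches {B,D,E,H,W} ∋ D.
size 1: {B}, {E}, {H} …(+1); under {B} L still reaches {D,E,H,W} ∋ D.
size 2: {B,E}, {B,H}, {B,W} …(+3); under {B,E} L still reaches {D,H} ∋ D.
L↔D cannot be blocked by any observed set — no back-door set.
{K}: (i) intercepts every directed L→D path; (ii) no back-door L→{K}; (iii) {L} blocks every back-door {K}→D. Front-door holds.
P(D|do(L)) = Σ_{K} P(K|L) Σ_{L'} P(D|K,L')P(L').

P(D|do(L)): frontdoor, adjust for {K}.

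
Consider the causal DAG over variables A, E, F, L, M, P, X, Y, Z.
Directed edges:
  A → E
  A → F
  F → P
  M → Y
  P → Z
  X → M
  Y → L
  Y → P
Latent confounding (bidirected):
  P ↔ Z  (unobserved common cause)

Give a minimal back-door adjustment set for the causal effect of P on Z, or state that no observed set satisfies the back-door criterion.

P→Z: no observed back-door set.

desc(P)\{P}={Z}; candidates ⊆ {A,E,F,L,M,X,Y}.
P↔Z: latent back-door arc(s) into P.
size 0: {}; under {} P still reaches {A,E,F,L,M,X,Y,Z} ∋ Z.
size 1: {A}, {E}, {F} …(+4); under {A} P still reaches {F,L,M,X,Y,Z} ∋ Z.
size 2: {A,E}, {A,F}, {A,L} …(+18); under {A,E} P still reaches {F,L,M,X,Y,Z} ∋ Z.
P↔Z cannot be blocked by any observed set — no back-door set.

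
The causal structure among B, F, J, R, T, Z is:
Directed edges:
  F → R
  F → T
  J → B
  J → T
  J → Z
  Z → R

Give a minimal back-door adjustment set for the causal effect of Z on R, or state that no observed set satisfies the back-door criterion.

Z→R: minimal back-door set ∅.

desc(Z)\{Z}={R}; candidates ⊆ {B,F,J,T}.
∅: Z⊥R given ∅ in G with Z→· removed — back-door holds.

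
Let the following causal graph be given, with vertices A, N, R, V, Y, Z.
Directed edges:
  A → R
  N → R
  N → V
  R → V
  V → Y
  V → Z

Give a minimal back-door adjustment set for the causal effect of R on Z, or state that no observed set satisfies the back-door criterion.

desc(R)\{R}={V,Y,Z}; candidates ⊆ {A,N}.
size 0: {}; under {} R still reaches {A,N,V,Y,Z} ∋ Z.
{N}: R⊥Z given {N} in G with R→· removed — back-door holds.

R→Z: minimal back-door set {N}.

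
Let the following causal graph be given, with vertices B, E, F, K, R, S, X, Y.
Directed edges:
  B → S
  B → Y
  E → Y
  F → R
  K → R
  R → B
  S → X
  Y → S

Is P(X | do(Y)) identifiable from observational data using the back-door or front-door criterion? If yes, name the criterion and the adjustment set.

P(X|do(Y)): backdoor, adjust for {B}.

desc(Y)\{Y}={S,X}; candidates ⊆ {B,E,F,K,R}.
size 0: {}; under {} Y still reaches {B,E,F,K,R,S,X} ∋ X.
{B}: Y⊥X given {B} in G with Y→· removed — back-door holds.
P(X|do(Y)) = Σ_{B} P(X|Y,B)·P(B).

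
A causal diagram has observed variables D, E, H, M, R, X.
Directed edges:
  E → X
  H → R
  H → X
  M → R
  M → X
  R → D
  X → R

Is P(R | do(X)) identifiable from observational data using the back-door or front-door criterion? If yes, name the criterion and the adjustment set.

desc(X)\{X}={D,R}; candidates ⊆ {E,H,M}.
size 0: {}; under {} X still reaches {D,E,H,M,R} ∋ R.
size 1: {E}, {H}, {M}; under {E} X still reaches {D,H,M,R} ∋ R.
{H,M}: X⊥R given {H,M} in G with X→· removed — back-door holds.
P(R|do(X)) = Σ_{H,M} P(R|X,H,M)·P(H,M).

P(R|do(X)): backdoor, adjust for {H, M}.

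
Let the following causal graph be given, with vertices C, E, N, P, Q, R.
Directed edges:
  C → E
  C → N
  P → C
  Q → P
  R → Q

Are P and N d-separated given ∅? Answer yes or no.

No — P and N are d-connected given ∅.

Bayes-Ball from P | ∅ reaches {C,E,N,Q,R}.
N ∈ reach(P|∅) ⇒ P ⊥̸ N | ∅.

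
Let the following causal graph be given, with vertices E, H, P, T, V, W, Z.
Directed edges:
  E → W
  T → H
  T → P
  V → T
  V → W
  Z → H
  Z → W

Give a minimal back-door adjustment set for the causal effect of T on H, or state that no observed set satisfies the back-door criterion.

desc(T)\{T}={H,P}; candidates ⊆ {E,V,W,Z}.
∅: T⊥H given ∅ in G with T→· removed — back-door holds.

T→H: minimal back-door set ∅.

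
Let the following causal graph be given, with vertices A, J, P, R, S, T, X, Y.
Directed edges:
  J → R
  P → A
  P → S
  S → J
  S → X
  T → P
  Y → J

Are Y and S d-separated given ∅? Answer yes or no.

Yes — Y ⊥ S | ∅.

Bayes-Ball from Y | ∅ reaches {J,R}.
S ∉ reach(Y|∅) ⇒ Y ⊥ S | ∅.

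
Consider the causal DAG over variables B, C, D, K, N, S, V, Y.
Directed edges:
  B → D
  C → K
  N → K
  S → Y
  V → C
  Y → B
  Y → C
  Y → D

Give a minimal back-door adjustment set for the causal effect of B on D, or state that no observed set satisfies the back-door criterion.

B→D: minimal back-door set {Y}.

desc(B)\{B}={D}; candidates ⊆ {C,K,N,S,V,Y}.
size 0: {}; under {} B still reaches {C,D,K,S,Y} ∋ D.
{Y}: B⊥D given {Y} in G with B→· removed — back-door holds.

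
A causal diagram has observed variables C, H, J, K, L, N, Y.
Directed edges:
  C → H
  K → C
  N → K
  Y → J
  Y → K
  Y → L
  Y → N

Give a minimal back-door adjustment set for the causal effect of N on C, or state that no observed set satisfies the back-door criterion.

N→C: minimal back-door set {Y}.

desc(N)\{N}={C,H,K}; candidates ⊆ {J,L,Y}.
size 0: {}; under {} N still reaches {C,H,J,K,L,Y} ∋ C.
{Y}: N⊥C given {Y} in G with N→· removed — back-door holds.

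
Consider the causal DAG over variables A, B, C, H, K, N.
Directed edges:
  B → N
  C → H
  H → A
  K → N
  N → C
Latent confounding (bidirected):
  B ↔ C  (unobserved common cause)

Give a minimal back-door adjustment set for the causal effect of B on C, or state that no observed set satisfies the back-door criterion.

B→C: no observed back-door set.

desc(B)\{B}={A,C,H,N}; candidates ⊆ {K}.
B↔C: latent back-door arc(s) into B.
size 0: {}; under {} B still reaches {A,C,H} ∋ C.
size 1: {K}; under {K} B still reaches {A,C,H} ∋ C.
B↔C cannot be blocked by any observed set — no back-door set.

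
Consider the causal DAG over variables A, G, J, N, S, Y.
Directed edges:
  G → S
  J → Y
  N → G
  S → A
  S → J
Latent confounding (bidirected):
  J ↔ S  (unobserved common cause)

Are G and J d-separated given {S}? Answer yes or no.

Bayes-Ball from G | {S} reaches {J,N,Y}.
J ∈ reach(G|{S}) ⇒ G ⊥̸ J | {S}.

No — G and J are d-connected given {S}.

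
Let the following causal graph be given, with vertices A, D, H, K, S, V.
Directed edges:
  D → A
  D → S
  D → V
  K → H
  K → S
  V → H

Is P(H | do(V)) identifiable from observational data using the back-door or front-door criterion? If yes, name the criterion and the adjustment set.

P(H|do(V)): backdoor, adjust for ∅.

desc(V)\{V}={H}; candidates ⊆ {A,D,K,S}.
∅: V⊥H given ∅ in G with V→· removed — back-door holds.
P(H|do(V)) = P(H|V) — no adjustment needed.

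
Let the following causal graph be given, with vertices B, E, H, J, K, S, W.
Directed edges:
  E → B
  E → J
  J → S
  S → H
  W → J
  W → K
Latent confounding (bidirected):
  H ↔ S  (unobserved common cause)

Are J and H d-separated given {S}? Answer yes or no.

Bayes-Ball from J | {S} reaches {B,E,H,K,W}.
H ∈ reach(J|{S}) ⇒ J ⊥̸ H | {S}.

No — J and H are d-connected given {S}.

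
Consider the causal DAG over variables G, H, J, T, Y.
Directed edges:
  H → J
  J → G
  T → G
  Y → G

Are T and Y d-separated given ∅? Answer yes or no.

Bayes-Ball from T | ∅ reaches {G}.
Y ∉ reach(T|∅) ⇒ T ⊥ Y | ∅.

Yes — T ⊥ Y | ∅.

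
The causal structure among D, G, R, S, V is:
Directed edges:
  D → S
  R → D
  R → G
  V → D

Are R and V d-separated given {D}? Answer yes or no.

Bayes-Ball from R | {D} reaches {G,V}.
V ∈ reach(R|{D}) ⇒ R ⊥̸ V | {D}.

No — R and V are d-connected given {D}.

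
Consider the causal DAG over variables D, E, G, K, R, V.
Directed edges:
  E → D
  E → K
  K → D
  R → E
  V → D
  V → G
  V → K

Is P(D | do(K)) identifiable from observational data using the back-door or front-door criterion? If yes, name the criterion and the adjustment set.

P(D|do(K)): backdoor, adjust for {E, V}.

desc(K)\{K}={D}; candidates ⊆ {E,G,R,V}.
size 0: {}; under {} K still reaches {D,E,G,R,V} ∋ D.
size 1: {E}, {G}, {R} …(+1); under {E} K still reaches {D,G,V} ∋ D.
{E,V}: K⊥D given {E,V} in G with K→· removed — back-door holds.
P(D|do(K)) = Σ_{E,V} P(D|K,E,V)·P(E,V).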